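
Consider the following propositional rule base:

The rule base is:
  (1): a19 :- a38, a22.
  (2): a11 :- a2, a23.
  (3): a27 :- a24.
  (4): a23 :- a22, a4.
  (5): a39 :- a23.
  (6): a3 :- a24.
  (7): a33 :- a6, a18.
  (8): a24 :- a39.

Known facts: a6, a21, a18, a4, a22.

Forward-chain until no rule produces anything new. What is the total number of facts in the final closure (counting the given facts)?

11

Round 1: (4) [a23 :- a22, a4.]; (7) [a33 :- a6, a18.]. Adds a23, a33.
Round 2: (5) [a39 :- a23.]. Adds a39.
Round 3: (8) [a24 :- a39.]. Adds a24.
Round 4: (3) [a27 :- a24.]; (6) [a3 :- a24.]. Adds a27, a3.
Closure: {a18, a21, a22, a23, a24, a27, a3, a33, a39, a4, a6} — 11 facts.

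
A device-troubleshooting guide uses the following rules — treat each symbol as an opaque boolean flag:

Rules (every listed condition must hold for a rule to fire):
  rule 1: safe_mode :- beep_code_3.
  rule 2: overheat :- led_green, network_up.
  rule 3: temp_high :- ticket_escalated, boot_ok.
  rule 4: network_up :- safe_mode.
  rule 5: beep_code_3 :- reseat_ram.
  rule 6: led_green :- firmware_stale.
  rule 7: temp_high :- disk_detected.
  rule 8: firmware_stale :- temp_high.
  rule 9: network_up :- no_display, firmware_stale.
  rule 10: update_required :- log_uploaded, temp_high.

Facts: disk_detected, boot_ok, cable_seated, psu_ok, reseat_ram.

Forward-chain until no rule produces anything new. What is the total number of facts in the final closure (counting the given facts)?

Round 1 — rule 5, rule 7, derive beep_code_3, temp_high.
Round 2 — rule 1, rule 8, derive safe_mode, firmware_stale.
Round 3 — rule 4, rule 6, derive network_up, led_green.
Round 4 — rule 2, derive overheat.
Closure: {beep_code_3, boot_ok, cable_seated, disk_detected, firmware_stale, led_green, network_up, overheat, psu_ok, reseat_ram, safe_mode, temp_high} — 12 facts.

12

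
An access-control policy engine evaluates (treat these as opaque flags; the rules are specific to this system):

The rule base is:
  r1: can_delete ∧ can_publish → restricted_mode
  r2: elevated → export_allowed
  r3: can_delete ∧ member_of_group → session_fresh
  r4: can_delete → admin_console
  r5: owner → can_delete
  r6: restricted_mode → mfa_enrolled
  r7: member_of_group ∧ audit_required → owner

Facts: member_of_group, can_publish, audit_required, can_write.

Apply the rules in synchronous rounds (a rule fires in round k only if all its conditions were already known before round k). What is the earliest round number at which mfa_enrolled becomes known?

Round 1: r7 [member_of_group ∧ audit_required → owner]. New: owner.
Round 2: r5 [owner → can_delete]. New: can_delete.
Round 3: r1 [can_delete ∧ can_publish → restricted_mode]; r3 [can_delete ∧ member_of_group → session_fresh]; r4 [can_delete → admin_console]. New: restricted_mode, session_fresh, admin_console.
Round 4: r6 [restricted_mode → mfa_enrolled]. New: mfa_enrolled.
mfa_enrolled first appears in round 4.

4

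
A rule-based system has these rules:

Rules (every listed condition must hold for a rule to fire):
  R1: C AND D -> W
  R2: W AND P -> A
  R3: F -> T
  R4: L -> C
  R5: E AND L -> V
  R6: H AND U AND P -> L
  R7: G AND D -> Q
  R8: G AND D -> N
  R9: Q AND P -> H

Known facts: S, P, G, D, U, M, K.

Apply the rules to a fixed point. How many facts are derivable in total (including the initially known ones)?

Round 1 fires R7, R8, giving Q, N.
Round 2 fires R9, giving H.
Round 3 fires R6, giving L.
Round 4 fires R4, giving C.
Round 5 fires R1, giving W.
Round 6 fires R2, giving A.
Closure: {A, C, D, G, H, K, L, M, N, P, Q, S, U, W} — 14 facts.

14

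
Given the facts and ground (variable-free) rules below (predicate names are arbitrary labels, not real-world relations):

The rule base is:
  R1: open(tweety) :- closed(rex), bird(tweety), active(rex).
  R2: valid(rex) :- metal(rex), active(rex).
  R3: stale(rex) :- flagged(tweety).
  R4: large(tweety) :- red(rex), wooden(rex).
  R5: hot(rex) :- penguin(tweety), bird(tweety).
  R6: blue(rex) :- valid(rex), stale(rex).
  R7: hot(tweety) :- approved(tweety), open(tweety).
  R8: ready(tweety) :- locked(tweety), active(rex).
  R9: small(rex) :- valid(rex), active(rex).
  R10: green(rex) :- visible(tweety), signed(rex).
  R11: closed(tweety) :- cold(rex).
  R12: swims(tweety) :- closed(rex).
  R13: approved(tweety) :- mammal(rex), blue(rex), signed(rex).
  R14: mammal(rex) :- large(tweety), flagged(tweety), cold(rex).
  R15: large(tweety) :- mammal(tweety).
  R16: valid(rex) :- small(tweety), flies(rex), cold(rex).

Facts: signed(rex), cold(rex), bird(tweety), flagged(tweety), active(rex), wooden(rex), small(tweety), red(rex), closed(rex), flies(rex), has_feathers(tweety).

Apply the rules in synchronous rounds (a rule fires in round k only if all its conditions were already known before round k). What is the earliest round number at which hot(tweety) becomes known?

Round 1: R1 [open(tweety) :- closed(rex), bird(tweety), active(rex).]; R3 [stale(rex) :- flagged(tweety).]; R4 [large(tweety) :- red(rex), wooden(rex).]; R11 [closed(tweety) :- cold(rex).]; R12 [swims(tweety) :- closed(rex).]; R16 [valid(rex) :- small(tweety), flies(rex), cold(rex).]. New: open(tweety), stale(rex), large(tweety), closed(tweety), swims(tweety), valid(rex).
Round 2: R6 [blue(rex) :- valid(rex), stale(rex).]; R9 [small(rex) :- valid(rex), active(rex).]; R14 [mammal(rex) :- large(tweety), flagged(tweety), cold(rex).]. New: blue(rex), small(rex), mammal(rex).
Round 3: R13 [approved(tweety) :- mammal(rex), blue(rex), signed(rex).]. New: approved(tweety).
Round 4: R7 [hot(tweety) :- approved(tweety), open(tweety).]. New: hot(tweety).
hot(tweety) first appears in round 4.

4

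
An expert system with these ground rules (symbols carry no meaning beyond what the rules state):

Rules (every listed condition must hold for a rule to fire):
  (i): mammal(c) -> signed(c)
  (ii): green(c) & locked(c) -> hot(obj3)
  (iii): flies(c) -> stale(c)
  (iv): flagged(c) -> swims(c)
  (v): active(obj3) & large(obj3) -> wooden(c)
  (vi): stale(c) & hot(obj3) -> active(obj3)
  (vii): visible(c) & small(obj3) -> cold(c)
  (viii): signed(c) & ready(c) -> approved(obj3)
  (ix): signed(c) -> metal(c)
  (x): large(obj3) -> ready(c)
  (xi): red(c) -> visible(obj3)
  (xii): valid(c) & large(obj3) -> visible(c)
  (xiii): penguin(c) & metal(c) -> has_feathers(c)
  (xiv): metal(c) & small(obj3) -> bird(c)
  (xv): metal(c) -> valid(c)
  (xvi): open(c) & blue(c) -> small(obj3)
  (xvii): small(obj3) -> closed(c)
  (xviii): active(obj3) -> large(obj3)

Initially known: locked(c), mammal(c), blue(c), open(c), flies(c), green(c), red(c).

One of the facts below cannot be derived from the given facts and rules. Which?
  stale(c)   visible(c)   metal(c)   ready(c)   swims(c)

swims(c)

Round 1 — (i), (ii), (iii), (xi), (xvi), derive signed(c), hot(obj3), stale(c), visible(obj3), small(obj3).
Round 2 — (vi), (ix), (xvii), derive active(obj3), metal(c), closed(c).
Round 3 — (xiv), (xv), (xviii), derive bird(c), valid(c), large(obj3).
Round 4 — (v), (x), (xii), derive wooden(c), ready(c), visible(c).
Round 5 — (vii), (viii), derive cold(c), approved(obj3).
Derived: stale(c) (round 1), ready(c) (round 4), visible(c) (round 4), metal(c) (round 2). swims(c) never appears in any round.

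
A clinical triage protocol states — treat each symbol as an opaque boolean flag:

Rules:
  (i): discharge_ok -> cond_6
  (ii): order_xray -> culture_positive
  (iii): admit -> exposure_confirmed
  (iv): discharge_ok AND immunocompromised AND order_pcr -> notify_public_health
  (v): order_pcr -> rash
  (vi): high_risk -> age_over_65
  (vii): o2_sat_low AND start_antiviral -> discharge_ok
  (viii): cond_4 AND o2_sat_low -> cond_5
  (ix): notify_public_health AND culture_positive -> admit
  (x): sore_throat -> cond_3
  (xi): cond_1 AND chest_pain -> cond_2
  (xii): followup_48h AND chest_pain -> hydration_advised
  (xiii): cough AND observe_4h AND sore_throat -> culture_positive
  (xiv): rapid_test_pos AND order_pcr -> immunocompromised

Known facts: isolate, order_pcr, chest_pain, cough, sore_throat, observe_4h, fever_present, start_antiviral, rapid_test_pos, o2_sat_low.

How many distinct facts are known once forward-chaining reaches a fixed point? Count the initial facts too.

19

[1] (v) [order_pcr -> rash]; (vii) [o2_sat_low AND start_antiviral -> discharge_ok]; (x) [sore_throat -> cond_3]; (xiii) [cough AND observe_4h AND sore_throat -> culture_positive]; (xiv) [rapid_test_pos AND order_pcr -> immunocompromised]. ⇒ new: rash, discharge_ok, cond_3, culture_positive, immunocompromised.
[2] (i) [discharge_ok -> cond_6]; (iv) [discharge_ok AND immunocompromised AND order_pcr -> notify_public_health]. ⇒ new: cond_6, notify_public_health.
[3] (ix) [notify_public_health AND culture_positive -> admit]. ⇒ new: admit.
[4] (iii) [admit -> exposure_confirmed]. ⇒ new: exposure_confirmed.
Closure: {admit, chest_pain, cond_3, cond_6, cough, culture_positive, discharge_ok, exposure_confirmed, fever_present, immunocompromised, isolate, notify_public_health, o2_sat_low, observe_4h, order_pcr, rapid_test_pos, rash, sore_throat, start_antiviral} — 19 facts.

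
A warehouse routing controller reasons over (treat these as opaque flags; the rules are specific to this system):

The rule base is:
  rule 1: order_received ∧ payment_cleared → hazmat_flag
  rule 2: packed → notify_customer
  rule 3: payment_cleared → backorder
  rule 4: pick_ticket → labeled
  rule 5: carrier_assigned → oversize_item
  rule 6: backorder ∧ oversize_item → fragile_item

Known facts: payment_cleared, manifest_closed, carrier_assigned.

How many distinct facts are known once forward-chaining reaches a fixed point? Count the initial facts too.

6

Round 1: rule 3 [payment_cleared → backorder]; rule 5 [carrier_assigned → oversize_item]. Adds backorder, oversize_item.
Round 2: rule 6 [backorder ∧ oversize_item → fragile_item]. Adds fragile_item.
Closure: {backorder, carrier_assigned, fragile_item, manifest_closed, oversize_item, payment_cleared} — 6 facts.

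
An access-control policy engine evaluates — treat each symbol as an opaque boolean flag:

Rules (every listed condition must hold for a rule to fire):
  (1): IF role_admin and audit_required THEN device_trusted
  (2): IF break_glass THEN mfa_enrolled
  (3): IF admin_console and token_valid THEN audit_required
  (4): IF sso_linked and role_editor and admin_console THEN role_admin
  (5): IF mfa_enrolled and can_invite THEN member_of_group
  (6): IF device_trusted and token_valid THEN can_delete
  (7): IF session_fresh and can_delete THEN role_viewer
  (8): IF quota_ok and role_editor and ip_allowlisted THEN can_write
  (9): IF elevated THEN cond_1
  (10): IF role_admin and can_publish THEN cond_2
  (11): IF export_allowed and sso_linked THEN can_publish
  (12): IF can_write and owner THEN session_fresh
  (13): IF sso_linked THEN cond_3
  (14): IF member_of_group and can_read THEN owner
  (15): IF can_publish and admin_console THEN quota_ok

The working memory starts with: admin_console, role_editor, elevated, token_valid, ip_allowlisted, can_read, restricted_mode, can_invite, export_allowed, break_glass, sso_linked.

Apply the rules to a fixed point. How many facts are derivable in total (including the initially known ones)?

26

Round 1 fires (2), (3), (4), (9), (11), (13), giving mfa_enrolled, audit_required, role_admin, cond_1, can_publish, cond_3.
Round 2 fires (1), (5), (10), (15), giving device_trusted, member_of_group, cond_2, quota_ok.
Round 3 fires (6), (8), (14), giving can_delete, can_write, owner.
Round 4 fires (12), giving session_fresh.
Round 5 fires (7), giving role_viewer.
Closure: {admin_console, audit_required, break_glass, can_delete, can_invite, can_publish, can_read, can_write, cond_1, cond_2, cond_3, device_trusted, elevated, export_allowed, ip_allowlisted, member_of_group, mfa_enrolled, owner, quota_ok, restricted_mode, role_admin, role_editor, role_viewer, session_fresh, sso_linked, token_valid} — 26 facts.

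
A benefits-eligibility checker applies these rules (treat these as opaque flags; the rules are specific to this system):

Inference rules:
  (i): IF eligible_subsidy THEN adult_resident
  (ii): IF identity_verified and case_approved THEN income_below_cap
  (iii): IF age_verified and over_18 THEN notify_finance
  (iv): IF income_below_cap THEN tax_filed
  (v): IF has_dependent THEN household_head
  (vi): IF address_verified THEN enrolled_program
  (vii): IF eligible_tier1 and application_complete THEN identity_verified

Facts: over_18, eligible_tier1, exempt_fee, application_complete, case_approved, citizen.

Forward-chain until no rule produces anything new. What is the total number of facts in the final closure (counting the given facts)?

[1] (vii) [IF eligible_tier1 and application_complete THEN identity_verified]. ⇒ new: identity_verified.
[2] (ii) [IF identity_verified and case_approved THEN income_below_cap]. ⇒ new: income_below_cap.
[3] (iv) [IF income_below_cap THEN tax_filed]. ⇒ new: tax_filed.
Closure: {application_complete, case_approved, citizen, eligible_tier1, exempt_fee, identity_verified, income_below_cap, over_18, tax_filed} — 9 facts.

9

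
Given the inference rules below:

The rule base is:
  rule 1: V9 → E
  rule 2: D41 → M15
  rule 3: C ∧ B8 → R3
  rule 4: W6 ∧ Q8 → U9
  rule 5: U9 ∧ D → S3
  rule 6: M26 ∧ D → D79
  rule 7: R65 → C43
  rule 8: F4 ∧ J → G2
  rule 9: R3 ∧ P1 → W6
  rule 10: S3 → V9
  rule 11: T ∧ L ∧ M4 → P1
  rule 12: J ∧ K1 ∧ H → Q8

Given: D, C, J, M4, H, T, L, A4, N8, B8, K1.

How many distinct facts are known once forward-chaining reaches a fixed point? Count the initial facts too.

Round 1: rule 3 [C ∧ B8 → R3]; rule 11 [T ∧ L ∧ M4 → P1]; rule 12 [J ∧ K1 ∧ H → Q8]. Adds R3, P1, Q8.
Round 2: rule 9 [R3 ∧ P1 → W6]. Adds W6.
Round 3: rule 4 [W6 ∧ Q8 → U9]. Adds U9.
Round 4: rule 5 [U9 ∧ D → S3]. Adds S3.
Round 5: rule 10 [S3 → V9]. Adds V9.
Round 6: rule 1 [V9 → E]. Adds E.
Closure: {A4, B8, C, D, E, H, J, K1, L, M4, N8, P1, Q8, R3, S3, T, U9, V9, W6} — 19 facts.

19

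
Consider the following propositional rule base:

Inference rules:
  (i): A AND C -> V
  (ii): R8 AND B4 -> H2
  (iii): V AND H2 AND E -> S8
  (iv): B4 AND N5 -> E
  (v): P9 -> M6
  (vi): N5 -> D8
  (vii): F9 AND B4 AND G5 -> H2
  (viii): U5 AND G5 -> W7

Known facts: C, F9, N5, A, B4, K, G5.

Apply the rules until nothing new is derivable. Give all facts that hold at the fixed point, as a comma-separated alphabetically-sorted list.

[1] (i) [A AND C -> V]; (iv) [B4 AND N5 -> E]; (vi) [N5 -> D8]; (vii) [F9 AND B4 AND G5 -> H2]. ⇒ new: V, E, D8, H2.
[2] (iii) [V AND H2 AND E -> S8]. ⇒ new: S8.

A, B4, C, D8, E, F9, G5, H2, K, N5, S8, V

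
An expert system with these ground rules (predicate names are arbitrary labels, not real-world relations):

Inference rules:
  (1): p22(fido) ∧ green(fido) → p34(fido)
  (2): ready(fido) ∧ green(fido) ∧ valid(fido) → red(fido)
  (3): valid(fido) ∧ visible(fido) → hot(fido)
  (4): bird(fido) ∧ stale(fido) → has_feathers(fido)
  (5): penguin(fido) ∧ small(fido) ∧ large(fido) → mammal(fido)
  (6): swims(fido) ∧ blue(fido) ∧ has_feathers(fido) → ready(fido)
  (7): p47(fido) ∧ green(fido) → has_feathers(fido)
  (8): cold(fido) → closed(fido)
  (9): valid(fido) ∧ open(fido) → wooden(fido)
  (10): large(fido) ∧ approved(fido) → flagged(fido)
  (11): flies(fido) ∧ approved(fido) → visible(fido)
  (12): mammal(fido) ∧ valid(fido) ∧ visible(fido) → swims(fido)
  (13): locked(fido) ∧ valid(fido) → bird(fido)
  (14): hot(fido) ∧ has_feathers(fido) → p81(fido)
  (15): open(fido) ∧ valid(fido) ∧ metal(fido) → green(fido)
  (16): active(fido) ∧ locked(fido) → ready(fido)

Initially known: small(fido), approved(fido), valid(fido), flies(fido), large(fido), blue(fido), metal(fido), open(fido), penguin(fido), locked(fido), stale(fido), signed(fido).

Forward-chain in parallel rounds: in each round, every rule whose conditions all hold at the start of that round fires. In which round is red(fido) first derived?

4

Round 1 fires (5), (9), (10), (11), (13), (15), giving mammal(fido), wooden(fido), flagged(fido), visible(fido), bird(fido), green(fido).
Round 2 fires (3), (4), (12), giving hot(fido), has_feathers(fido), swims(fido).
Round 3 fires (6), (14), giving ready(fido), p81(fido).
Round 4 fires (2), giving red(fido).
red(fido) first appears in round 4.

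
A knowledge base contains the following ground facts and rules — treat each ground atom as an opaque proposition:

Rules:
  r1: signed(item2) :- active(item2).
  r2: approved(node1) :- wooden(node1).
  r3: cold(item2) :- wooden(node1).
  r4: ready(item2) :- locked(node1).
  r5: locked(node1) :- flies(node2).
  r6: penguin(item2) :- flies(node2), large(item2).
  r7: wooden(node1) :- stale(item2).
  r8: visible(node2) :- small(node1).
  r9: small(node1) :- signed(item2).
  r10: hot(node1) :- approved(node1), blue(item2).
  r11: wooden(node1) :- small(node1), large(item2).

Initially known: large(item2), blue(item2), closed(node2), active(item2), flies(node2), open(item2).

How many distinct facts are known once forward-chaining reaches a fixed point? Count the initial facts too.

16

Round 1 fires r1, r5, r6, giving signed(item2), locked(node1), penguin(item2).
Round 2 fires r4, r9, giving ready(item2), small(node1).
Round 3 fires r8, r11, giving visible(node2), wooden(node1).
Round 4 fires r2, r3, giving approved(node1), cold(item2).
Round 5 fires r10, giving hot(node1).
Closure: {active(item2), approved(node1), blue(item2), closed(node2), cold(item2), flies(node2), hot(node1), large(item2), locked(node1), open(item2), penguin(item2), ready(item2), signed(item2), small(node1), visible(node2), wooden(node1)} — 16 facts.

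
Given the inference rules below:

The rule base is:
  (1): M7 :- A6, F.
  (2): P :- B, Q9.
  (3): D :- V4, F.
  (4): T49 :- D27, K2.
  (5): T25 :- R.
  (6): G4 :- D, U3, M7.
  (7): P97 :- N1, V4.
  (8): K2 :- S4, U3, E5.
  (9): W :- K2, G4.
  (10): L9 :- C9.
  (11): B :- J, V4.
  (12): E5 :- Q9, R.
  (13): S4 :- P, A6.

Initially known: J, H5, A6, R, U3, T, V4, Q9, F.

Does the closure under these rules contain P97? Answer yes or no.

no

Round 1 fires (1), (3), (5), (11), (12), giving M7, D, T25, B, E5.
Round 2 fires (2), (6), giving P, G4.
Round 3 fires (13), giving S4.
Round 4 fires (8), giving K2.
Round 5 fires (9), giving W.
Fixed point reached. P97 is concluded only by (7); (7) needs N1 (never derived).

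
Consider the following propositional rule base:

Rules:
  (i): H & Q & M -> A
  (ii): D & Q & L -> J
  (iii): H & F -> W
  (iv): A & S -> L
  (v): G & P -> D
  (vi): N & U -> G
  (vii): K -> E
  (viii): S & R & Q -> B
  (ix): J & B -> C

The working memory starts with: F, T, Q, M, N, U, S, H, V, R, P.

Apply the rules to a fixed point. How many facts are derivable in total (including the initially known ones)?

19

Round 1 — (i), (iii), (vi), (viii), derive A, W, G, B.
Round 2 — (iv), (v), derive L, D.
Round 3 — (ii), derive J.
Round 4 — (ix), derive C.
Closure: {A, B, C, D, F, G, H, J, L, M, N, P, Q, R, S, T, U, V, W} — 19 facts.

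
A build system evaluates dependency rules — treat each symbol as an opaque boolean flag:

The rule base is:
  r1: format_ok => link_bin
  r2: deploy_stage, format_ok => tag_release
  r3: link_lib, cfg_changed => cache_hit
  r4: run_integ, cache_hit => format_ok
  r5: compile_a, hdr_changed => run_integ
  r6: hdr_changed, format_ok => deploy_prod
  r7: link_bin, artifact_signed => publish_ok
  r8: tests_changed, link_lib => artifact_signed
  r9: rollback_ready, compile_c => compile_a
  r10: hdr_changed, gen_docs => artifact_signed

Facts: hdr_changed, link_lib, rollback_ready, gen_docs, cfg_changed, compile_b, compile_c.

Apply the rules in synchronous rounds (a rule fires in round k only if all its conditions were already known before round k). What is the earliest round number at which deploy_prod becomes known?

Round 1: r3 [link_lib, cfg_changed => cache_hit]; r9 [rollback_ready, compile_c => compile_a]; r10 [hdr_changed, gen_docs => artifact_signed]. Adds cache_hit, compile_a, artifact_signed.
Round 2: r5 [compile_a, hdr_changed => run_integ]. Adds run_integ.
Round 3: r4 [run_integ, cache_hit => format_ok]. Adds format_ok.
Round 4: r1 [format_ok => link_bin]; r6 [hdr_changed, format_ok => deploy_prod]. Adds link_bin, deploy_prod.
deploy_prod first appears in round 4.

4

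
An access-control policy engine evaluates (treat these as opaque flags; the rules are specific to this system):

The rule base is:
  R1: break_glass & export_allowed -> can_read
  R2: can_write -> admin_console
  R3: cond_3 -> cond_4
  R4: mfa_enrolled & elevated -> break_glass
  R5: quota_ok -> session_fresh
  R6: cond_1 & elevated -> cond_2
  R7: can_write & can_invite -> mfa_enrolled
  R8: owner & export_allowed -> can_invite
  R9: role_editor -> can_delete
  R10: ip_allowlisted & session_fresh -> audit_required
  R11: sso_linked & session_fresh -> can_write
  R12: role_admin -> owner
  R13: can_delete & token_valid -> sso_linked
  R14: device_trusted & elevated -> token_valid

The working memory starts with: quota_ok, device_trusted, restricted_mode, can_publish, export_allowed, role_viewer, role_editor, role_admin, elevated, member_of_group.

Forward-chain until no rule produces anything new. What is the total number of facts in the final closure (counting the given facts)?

Round 1: R5 [quota_ok -> session_fresh]; R9 [role_editor -> can_delete]; R12 [role_admin -> owner]; R14 [device_trusted & elevated -> token_valid]. Adds session_fresh, can_delete, owner, token_valid.
Round 2: R8 [owner & export_allowed -> can_invite]; R13 [can_delete & token_valid -> sso_linked]. Adds can_invite, sso_linked.
Round 3: R11 [sso_linked & session_fresh -> can_write]. Adds can_write.
Round 4: R2 [can_write -> admin_console]; R7 [can_write & can_invite -> mfa_enrolled]. Adds admin_console, mfa_enrolled.
Round 5: R4 [mfa_enrolled & elevated -> break_glass]. Adds break_glass.
Round 6: R1 [break_glass & export_allowed -> can_read]. Adds can_read.
Closure: {admin_console, break_glass, can_delete, can_invite, can_publish, can_read, can_write, device_trusted, elevated, export_allowed, member_of_group, mfa_enrolled, owner, quota_ok, restricted_mode, role_admin, role_editor, role_viewer, session_fresh, sso_linked, token_valid} — 21 facts.

21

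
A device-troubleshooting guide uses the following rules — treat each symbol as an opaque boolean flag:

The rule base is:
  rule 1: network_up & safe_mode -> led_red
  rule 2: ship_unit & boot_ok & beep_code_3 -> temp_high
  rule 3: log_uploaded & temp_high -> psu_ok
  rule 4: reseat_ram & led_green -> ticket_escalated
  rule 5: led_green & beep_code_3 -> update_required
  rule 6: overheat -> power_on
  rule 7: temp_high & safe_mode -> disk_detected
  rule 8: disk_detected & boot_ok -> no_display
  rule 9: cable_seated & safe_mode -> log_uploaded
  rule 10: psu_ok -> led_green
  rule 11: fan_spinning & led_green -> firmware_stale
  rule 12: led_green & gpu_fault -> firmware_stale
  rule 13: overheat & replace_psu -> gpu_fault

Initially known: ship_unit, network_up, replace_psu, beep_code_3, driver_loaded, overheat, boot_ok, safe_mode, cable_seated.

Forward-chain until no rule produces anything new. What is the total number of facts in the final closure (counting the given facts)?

Round 1 — rule 1, rule 2, rule 6, rule 9, rule 13, derive led_red, temp_high, power_on, log_uploaded, gpu_fault.
Round 2 — rule 3, rule 7, derive psu_ok, disk_detected.
Round 3 — rule 8, rule 10, derive no_display, led_green.
Round 4 — rule 5, rule 12, derive update_required, firmware_stale.
Closure: {beep_code_3, boot_ok, cable_seated, disk_detected, driver_loaded, firmware_stale, gpu_fault, led_green, led_red, log_uploaded, network_up, no_display, overheat, power_on, psu_ok, replace_psu, safe_mode, ship_unit, temp_high, update_required} — 20 facts.

20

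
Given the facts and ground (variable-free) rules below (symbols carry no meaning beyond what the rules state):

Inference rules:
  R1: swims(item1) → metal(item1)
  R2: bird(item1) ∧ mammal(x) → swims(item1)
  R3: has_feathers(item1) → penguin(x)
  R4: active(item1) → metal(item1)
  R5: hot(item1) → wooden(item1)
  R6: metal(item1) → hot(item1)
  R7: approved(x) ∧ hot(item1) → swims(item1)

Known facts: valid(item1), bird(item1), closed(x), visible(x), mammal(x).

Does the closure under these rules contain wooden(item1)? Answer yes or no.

yes

Round 1: R2 [bird(item1) ∧ mammal(x) → swims(item1)]. Adds swims(item1).
Round 2: R1 [swims(item1) → metal(item1)]. Adds metal(item1).
Round 3: R6 [metal(item1) → hot(item1)]. Adds hot(item1).
Round 4: R5 [hot(item1) → wooden(item1)]. Adds wooden(item1).
wooden(item1) appears in round 4, so it is derivable.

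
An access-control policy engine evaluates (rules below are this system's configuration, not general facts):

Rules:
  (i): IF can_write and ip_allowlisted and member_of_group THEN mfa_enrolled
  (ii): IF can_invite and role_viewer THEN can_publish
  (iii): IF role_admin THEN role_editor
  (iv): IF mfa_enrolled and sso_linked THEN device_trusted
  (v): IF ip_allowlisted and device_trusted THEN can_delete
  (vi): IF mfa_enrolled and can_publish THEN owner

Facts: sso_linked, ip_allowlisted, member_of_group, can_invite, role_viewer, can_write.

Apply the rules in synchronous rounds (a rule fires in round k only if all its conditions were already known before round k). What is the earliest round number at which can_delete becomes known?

Round 1 — (i), (ii), derive mfa_enrolled, can_publish.
Round 2 — (iv), (vi), derive device_trusted, owner.
Round 3 — (v), derive can_delete.
can_delete first appears in round 3.

3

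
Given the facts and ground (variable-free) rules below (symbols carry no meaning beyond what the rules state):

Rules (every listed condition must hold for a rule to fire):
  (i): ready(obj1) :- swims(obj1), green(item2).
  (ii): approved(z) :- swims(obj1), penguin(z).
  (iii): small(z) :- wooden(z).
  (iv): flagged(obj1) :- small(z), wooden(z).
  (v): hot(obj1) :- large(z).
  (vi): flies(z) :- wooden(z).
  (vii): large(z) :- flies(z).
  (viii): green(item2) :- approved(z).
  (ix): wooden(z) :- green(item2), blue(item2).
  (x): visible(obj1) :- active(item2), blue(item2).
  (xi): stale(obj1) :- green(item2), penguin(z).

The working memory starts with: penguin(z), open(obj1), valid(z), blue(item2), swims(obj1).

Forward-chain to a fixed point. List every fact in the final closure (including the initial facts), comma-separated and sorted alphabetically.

approved(z), blue(item2), flagged(obj1), flies(z), green(item2), hot(obj1), large(z), open(obj1), penguin(z), ready(obj1), small(z), stale(obj1), swims(obj1), valid(z), wooden(z)

Round 1: (ii) [approved(z) :- swims(obj1), penguin(z).]. New: approved(z).
Round 2: (viii) [green(item2) :- approved(z).]. New: green(item2).
Round 3: (i) [ready(obj1) :- swims(obj1), green(item2).]; (ix) [wooden(z) :- green(item2), blue(item2).]; (xi) [stale(obj1) :- green(item2), penguin(z).]. New: ready(obj1), wooden(z), stale(obj1).
Round 4: (iii) [small(z) :- wooden(z).]; (vi) [flies(z) :- wooden(z).]. New: small(z), flies(z).
Round 5: (iv) [flagged(obj1) :- small(z), wooden(z).]; (vii) [large(z) :- flies(z).]. New: flagged(obj1), large(z).
Round 6: (v) [hot(obj1) :- large(z).]. New: hot(obj1).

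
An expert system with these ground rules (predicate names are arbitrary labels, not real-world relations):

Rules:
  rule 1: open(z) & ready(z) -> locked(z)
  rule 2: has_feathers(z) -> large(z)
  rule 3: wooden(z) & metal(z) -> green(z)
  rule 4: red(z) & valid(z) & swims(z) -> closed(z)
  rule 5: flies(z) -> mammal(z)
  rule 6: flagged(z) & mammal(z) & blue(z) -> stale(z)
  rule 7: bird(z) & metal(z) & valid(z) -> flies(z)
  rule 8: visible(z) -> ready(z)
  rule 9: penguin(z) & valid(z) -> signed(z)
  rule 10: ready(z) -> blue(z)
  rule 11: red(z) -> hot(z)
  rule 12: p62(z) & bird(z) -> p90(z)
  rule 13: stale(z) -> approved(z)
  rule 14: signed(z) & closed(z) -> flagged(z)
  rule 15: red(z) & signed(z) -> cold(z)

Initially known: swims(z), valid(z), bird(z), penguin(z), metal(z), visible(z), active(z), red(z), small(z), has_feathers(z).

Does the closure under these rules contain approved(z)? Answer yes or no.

yes

Round 1: rule 2 [has_feathers(z) -> large(z)]; rule 4 [red(z) & valid(z) & swims(z) -> closed(z)]; rule 7 [bird(z) & metal(z) & valid(z) -> flies(z)]; rule 8 [visible(z) -> ready(z)]; rule 9 [penguin(z) & valid(z) -> signed(z)]; rule 11 [red(z) -> hot(z)]. New: large(z), closed(z), flies(z), ready(z), signed(z), hot(z).
Round 2: rule 5 [flies(z) -> mammal(z)]; rule 10 [ready(z) -> blue(z)]; rule 14 [signed(z) & closed(z) -> flagged(z)]; rule 15 [red(z) & signed(z) -> cold(z)]. New: mammal(z), blue(z), flagged(z), cold(z).
Round 3: rule 6 [flagged(z) & mammal(z) & blue(z) -> stale(z)]. New: stale(z).
Round 4: rule 13 [stale(z) -> approved(z)]. New: approved(z).
approved(z) appears in round 4, so it is derivable.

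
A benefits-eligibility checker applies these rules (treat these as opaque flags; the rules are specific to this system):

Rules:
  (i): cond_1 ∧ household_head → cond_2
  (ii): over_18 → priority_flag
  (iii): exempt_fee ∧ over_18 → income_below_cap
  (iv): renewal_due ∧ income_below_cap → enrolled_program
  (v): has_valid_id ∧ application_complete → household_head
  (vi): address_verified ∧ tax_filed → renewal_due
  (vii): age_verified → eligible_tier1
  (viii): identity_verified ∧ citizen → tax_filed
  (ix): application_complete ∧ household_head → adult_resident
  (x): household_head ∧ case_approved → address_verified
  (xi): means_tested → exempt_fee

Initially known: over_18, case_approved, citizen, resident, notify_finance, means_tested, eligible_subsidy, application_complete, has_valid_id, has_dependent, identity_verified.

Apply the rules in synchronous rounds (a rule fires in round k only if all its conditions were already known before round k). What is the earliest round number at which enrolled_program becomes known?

[1] (ii) [over_18 → priority_flag]; (v) [has_valid_id ∧ application_complete → household_head]; (viii) [identity_verified ∧ citizen → tax_filed]; (xi) [means_tested → exempt_fee]. ⇒ new: priority_flag, household_head, tax_filed, exempt_fee.
[2] (iii) [exempt_fee ∧ over_18 → income_below_cap]; (ix) [application_complete ∧ household_head → adult_resident]; (x) [household_head ∧ case_approved → address_verified]. ⇒ new: income_below_cap, adult_resident, address_verified.
[3] (vi) [address_verified ∧ tax_filed → renewal_due]. ⇒ new: renewal_due.
[4] (iv) [renewal_due ∧ income_below_cap → enrolled_program]. ⇒ new: enrolled_program.
enrolled_program first appears in round 4.

4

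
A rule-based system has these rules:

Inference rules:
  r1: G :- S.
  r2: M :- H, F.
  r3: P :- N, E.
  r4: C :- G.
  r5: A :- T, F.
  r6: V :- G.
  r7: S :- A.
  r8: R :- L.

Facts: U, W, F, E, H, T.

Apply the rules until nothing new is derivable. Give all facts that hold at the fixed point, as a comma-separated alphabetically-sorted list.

A, C, E, F, G, H, M, S, T, U, V, W

Round 1: r2 [M :- H, F.]; r5 [A :- T, F.]. New: M, A.
Round 2: r7 [S :- A.]. New: S.
Round 3: r1 [G :- S.]. New: G.
Round 4: r4 [C :- G.]; r6 [V :- G.]. New: C, V.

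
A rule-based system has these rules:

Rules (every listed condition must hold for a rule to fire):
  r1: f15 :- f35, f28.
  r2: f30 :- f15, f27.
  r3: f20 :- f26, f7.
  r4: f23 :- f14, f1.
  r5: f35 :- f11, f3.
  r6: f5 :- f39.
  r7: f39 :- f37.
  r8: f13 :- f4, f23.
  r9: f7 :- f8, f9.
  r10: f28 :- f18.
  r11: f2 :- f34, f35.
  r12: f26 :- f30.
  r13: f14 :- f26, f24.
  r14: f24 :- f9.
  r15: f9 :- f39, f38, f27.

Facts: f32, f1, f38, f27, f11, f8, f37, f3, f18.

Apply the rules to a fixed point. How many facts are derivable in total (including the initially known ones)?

22

Round 1: r5 [f35 :- f11, f3.]; r7 [f39 :- f37.]; r10 [f28 :- f18.]. New: f35, f39, f28.
Round 2: r1 [f15 :- f35, f28.]; r6 [f5 :- f39.]; r15 [f9 :- f39, f38, f27.]. New: f15, f5, f9.
Round 3: r2 [f30 :- f15, f27.]; r9 [f7 :- f8, f9.]; r14 [f24 :- f9.]. New: f30, f7, f24.
Round 4: r12 [f26 :- f30.]. New: f26.
Round 5: r3 [f20 :- f26, f7.]; r13 [f14 :- f26, f24.]. New: f20, f14.
Round 6: r4 [f23 :- f14, f1.]. New: f23.
Closure: {f1, f11, f14, f15, f18, f20, f23, f24, f26, f27, f28, f3, f30, f32, f35, f37, f38, f39, f5, f7, f8, f9} — 22 facts.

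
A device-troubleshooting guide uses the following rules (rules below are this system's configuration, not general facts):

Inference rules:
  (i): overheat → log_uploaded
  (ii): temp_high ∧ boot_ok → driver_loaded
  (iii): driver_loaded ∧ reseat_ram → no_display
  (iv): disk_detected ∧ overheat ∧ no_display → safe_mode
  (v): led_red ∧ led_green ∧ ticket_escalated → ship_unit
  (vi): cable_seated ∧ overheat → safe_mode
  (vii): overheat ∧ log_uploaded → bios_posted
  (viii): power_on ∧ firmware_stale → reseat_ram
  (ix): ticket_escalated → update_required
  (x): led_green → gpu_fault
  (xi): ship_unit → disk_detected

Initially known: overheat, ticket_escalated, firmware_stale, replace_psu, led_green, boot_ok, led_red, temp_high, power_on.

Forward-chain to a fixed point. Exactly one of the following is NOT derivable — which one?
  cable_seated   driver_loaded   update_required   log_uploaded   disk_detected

cable_seated

Round 1 fires (i), (ii), (v), (viii), (ix), (x), giving log_uploaded, driver_loaded, ship_unit, reseat_ram, update_required, gpu_fault.
Round 2 fires (iii), (vii), (xi), giving no_display, bios_posted, disk_detected.
Round 3 fires (iv), giving safe_mode.
Derived: update_required (round 1), log_uploaded (round 1), driver_loaded (round 1), disk_detected (round 2). cable_seated never appears in any round.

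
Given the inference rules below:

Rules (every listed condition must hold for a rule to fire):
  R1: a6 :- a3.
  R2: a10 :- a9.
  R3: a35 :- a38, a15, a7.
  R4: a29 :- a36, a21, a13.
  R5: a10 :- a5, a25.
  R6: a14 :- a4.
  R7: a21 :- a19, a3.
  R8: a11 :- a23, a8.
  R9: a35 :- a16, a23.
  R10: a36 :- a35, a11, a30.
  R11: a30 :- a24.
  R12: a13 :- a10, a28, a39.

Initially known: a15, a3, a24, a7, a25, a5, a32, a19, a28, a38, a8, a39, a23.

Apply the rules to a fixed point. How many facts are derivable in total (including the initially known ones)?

22

Round 1 — R1, R3, R5, R7, R8, R11, derive a6, a35, a10, a21, a11, a30.
Round 2 — R10, R12, derive a36, a13.
Round 3 — R4, derive a29.
Closure: {a10, a11, a13, a15, a19, a21, a23, a24, a25, a28, a29, a3, a30, a32, a35, a36, a38, a39, a5, a6, a7, a8} — 22 facts.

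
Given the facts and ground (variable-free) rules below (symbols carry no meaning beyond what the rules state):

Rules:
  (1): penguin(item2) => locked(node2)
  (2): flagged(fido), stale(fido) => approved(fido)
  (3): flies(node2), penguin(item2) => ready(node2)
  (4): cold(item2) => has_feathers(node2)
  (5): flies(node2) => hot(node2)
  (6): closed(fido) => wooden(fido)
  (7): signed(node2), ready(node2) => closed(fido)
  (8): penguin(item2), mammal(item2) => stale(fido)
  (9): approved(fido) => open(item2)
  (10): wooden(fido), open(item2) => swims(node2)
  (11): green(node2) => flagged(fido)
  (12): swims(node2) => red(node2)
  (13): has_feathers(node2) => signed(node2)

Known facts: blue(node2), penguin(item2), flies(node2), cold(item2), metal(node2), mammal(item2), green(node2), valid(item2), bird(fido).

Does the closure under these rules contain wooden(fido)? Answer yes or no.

Round 1 — (1), (3), (4), (5), (8), (11), derive locked(node2), ready(node2), has_feathers(node2), hot(node2), stale(fido), flagged(fido).
Round 2 — (2), (13), derive approved(fido), signed(node2).
Round 3 — (7), (9), derive closed(fido), open(item2).
Round 4 — (6), derive wooden(fido).
Round 5 — (10), derive swims(node2).
Round 6 — (12), derive red(node2).
wooden(fido) appears in round 4, so it is derivable.

yes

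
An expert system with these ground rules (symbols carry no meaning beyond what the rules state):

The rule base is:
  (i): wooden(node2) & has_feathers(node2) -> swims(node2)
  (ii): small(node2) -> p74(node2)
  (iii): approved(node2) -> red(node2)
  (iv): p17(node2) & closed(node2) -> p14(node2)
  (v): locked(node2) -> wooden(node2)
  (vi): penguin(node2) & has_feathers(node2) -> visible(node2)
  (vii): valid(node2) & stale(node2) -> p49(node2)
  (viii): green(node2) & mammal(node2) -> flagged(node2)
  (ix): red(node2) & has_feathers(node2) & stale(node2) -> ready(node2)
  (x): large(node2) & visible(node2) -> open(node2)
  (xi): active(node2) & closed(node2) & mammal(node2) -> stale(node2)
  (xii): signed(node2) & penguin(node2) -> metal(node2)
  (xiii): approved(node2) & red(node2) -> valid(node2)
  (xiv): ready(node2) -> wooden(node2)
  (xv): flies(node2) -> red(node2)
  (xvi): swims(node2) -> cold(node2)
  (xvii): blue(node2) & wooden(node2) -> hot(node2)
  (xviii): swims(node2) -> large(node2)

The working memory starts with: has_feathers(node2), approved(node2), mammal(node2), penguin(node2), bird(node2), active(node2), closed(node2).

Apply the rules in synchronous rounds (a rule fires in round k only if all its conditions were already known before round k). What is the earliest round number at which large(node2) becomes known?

[1] (iii) [approved(node2) -> red(node2)]; (vi) [penguin(node2) & has_feathers(node2) -> visible(node2)]; (xi) [active(node2) & closed(node2) & mammal(node2) -> stale(node2)]. ⇒ new: red(node2), visible(node2), stale(node2).
[2] (ix) [red(node2) & has_feathers(node2) & stale(node2) -> ready(node2)]; (xiii) [approved(node2) & red(node2) -> valid(node2)]. ⇒ new: ready(node2), valid(node2).
[3] (vii) [valid(node2) & stale(node2) -> p49(node2)]; (xiv) [ready(node2) -> wooden(node2)]. ⇒ new: p49(node2), wooden(node2).
[4] (i) [wooden(node2) & has_feathers(node2) -> swims(node2)]. ⇒ new: swims(node2).
[5] (xvi) [swims(node2) -> cold(node2)]; (xviii) [swims(node2) -> large(node2)]. ⇒ new: cold(node2), large(node2).
large(node2) first appears in round 5.

5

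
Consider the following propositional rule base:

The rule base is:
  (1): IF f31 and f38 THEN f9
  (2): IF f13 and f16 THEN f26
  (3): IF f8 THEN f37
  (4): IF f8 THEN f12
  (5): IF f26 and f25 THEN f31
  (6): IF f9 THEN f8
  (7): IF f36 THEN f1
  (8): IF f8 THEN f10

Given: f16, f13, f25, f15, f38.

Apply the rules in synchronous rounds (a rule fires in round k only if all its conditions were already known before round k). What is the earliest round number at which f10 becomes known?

[1] (2) [IF f13 and f16 THEN f26]. ⇒ new: f26.
[2] (5) [IF f26 and f25 THEN f31]. ⇒ new: f31.
[3] (1) [IF f31 and f38 THEN f9]. ⇒ new: f9.
[4] (6) [IF f9 THEN f8]. ⇒ new: f8.
[5] (3) [IF f8 THEN f37]; (4) [IF f8 THEN f12]; (8) [IF f8 THEN f10]. ⇒ new: f37, f12, f10.
f10 first appears in round 5.

5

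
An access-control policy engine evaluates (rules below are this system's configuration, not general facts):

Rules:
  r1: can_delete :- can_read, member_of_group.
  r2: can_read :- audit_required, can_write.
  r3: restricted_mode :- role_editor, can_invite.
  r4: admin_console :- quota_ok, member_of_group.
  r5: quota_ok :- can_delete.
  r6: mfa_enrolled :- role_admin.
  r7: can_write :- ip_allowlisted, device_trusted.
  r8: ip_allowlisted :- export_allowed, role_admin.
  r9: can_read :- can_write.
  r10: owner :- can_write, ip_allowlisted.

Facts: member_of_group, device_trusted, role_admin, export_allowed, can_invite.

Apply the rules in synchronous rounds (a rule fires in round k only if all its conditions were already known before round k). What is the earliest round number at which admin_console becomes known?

Round 1: r6 [mfa_enrolled :- role_admin.]; r8 [ip_allowlisted :- export_allowed, role_admin.]. New: mfa_enrolled, ip_allowlisted.
Round 2: r7 [can_write :- ip_allowlisted, device_trusted.]. New: can_write.
Round 3: r9 [can_read :- can_write.]; r10 [owner :- can_write, ip_allowlisted.]. New: can_read, owner.
Round 4: r1 [can_delete :- can_read, member_of_group.]. New: can_delete.
Round 5: r5 [quota_ok :- can_delete.]. New: quota_ok.
Round 6: r4 [admin_console :- quota_ok, member_of_group.]. New: admin_console.
admin_console first appears in round 6.

6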